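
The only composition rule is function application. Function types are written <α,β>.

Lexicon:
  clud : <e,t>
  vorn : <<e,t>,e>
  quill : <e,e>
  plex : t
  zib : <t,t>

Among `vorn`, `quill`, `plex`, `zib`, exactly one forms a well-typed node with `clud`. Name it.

vorn — combines: vorn : <<e,t>,e> takes clud : <e,t> as argument, giving e.
quill : <e,e> — clud needs e; quill needs e; neither fits.
plex : t — clud needs e; plex needs nothing (atomic); neither fits.
zib : <t,t> — clud needs e; zib needs t; neither fits.

vorn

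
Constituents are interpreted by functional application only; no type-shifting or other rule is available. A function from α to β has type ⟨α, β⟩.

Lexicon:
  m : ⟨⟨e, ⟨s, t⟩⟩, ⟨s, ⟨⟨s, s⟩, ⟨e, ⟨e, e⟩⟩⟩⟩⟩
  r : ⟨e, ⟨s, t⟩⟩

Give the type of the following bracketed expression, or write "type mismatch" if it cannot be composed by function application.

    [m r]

[m r]: ⟨⟨e, ⟨s, t⟩⟩, ⟨s, ⟨⟨s, s⟩, ⟨e, ⟨e, e⟩⟩⟩⟩⟩ applied to ⟨e, ⟨s, t⟩⟩ yields ⟨s, ⟨⟨s, s⟩, ⟨e, ⟨e, e⟩⟩⟩⟩.

⟨s, ⟨⟨s, s⟩, ⟨e, ⟨e, e⟩⟩⟩⟩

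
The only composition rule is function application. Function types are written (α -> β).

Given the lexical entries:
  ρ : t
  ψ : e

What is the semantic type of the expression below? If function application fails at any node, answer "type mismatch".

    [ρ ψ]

[ρ ψ]: t and e cannot combine by function application — type clash.

type mismatch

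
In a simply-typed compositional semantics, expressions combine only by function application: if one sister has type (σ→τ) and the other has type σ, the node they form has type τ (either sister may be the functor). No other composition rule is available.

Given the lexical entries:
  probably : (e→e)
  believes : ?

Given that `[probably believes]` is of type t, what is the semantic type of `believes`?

For [probably believes] to have type t with probably of type (e→e), believes must be the function: believes : ((e→e)→t).

((e→e)→t)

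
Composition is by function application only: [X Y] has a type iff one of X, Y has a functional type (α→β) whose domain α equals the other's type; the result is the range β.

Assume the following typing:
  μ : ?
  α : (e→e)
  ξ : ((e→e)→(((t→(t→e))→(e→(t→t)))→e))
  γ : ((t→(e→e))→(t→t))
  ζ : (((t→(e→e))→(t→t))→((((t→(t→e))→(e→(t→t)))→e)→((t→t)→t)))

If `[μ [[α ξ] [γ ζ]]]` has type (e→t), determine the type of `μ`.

[μ [[α ξ] [γ ζ]]] must have type (e→t). The sister [[α ξ] [γ ζ]] has type ((t→t)→t); that is not a function onto (e→t), so μ must be the functor, of type (((t→t)→t)→(e→t)).

(((t→t)→t)→(e→t))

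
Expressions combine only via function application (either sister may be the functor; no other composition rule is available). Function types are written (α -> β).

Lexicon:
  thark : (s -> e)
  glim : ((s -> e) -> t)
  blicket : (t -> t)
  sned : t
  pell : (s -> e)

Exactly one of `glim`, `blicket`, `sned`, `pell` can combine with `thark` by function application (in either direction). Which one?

glim — combines: glim : ((s -> e) -> t) takes thark : (s -> e) as argument, giving t.
blicket : (t -> t) — neither side's domain matches the other.
sned : t — neither side's domain matches the other.
pell : (s -> e) — neither side's domain matches the other.

glim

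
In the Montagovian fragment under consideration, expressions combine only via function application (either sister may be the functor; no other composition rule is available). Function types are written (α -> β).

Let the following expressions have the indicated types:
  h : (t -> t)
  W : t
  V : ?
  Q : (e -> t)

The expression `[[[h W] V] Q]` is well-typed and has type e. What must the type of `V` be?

[[[h W] V] Q] must have type e. The sister Q has type (e -> t); that is not a function onto e, so [[h W] V] must be the functor, of type ((e -> t) -> e).
[[h W] V] must have type ((e -> t) -> e). The sister [h W] has type t; that is not a function onto ((e -> t) -> e), so V must be the functor, of type (t -> ((e -> t) -> e)).

(t -> ((e -> t) -> e))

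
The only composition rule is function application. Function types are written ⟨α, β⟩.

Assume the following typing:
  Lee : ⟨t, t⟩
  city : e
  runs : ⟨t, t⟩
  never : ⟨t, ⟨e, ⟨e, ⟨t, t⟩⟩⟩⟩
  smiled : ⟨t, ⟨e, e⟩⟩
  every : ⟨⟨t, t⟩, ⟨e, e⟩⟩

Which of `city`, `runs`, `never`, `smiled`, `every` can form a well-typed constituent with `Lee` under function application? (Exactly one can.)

city : e — no; Lee wants t, and city wants nothing (atomic).
runs : ⟨t, t⟩ — no; Lee wants t, and runs wants t.
never : ⟨t, ⟨e, ⟨e, ⟨t, t⟩⟩⟩⟩ — no; Lee wants t, and never wants t.
smiled : ⟨t, ⟨e, e⟩⟩ — no; Lee wants t, and smiled wants t.
every — combines: every : ⟨⟨t, t⟩, ⟨e, e⟩⟩ takes Lee : ⟨t, t⟩ as argument, giving ⟨e, e⟩.

every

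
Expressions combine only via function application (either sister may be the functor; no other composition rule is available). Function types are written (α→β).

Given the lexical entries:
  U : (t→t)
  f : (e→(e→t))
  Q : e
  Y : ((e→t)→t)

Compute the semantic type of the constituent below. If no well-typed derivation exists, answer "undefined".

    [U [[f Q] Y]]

t

At [f Q], f : (e→(e→t)) takes Q : e, giving (e→t).
At [[f Q] Y], Y : ((e→t)→t) takes [f Q] : (e→t), giving t.
At [U [[f Q] Y]], U : (t→t) takes [[f Q] Y] : t, giving t.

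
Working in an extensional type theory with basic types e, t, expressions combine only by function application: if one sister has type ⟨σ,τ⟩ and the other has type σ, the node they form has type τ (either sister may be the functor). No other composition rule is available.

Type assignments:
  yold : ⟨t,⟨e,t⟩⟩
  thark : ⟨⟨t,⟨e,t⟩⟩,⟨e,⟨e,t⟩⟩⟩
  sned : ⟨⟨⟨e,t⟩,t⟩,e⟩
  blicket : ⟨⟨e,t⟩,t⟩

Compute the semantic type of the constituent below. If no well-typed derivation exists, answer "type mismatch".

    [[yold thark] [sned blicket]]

⟨e,t⟩

[yold thark] — thark of type ⟨⟨t,⟨e,t⟩⟩,⟨e,⟨e,t⟩⟩⟩ combines with yold of type ⟨t,⟨e,t⟩⟩: type ⟨e,⟨e,t⟩⟩.
[sned blicket] — sned of type ⟨⟨⟨e,t⟩,t⟩,e⟩ combines with blicket of type ⟨⟨e,t⟩,t⟩: type e.
[[yold thark] [sned blicket]] — [yold thark] of type ⟨e,⟨e,t⟩⟩ combines with [sned blicket] of type e: type ⟨e,t⟩.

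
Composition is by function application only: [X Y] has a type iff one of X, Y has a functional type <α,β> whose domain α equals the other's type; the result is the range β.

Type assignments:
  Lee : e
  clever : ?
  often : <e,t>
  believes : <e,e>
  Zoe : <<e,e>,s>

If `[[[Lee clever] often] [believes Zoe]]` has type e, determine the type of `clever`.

At [[[Lee clever] often] [believes Zoe]] (required: e): [believes Zoe] is s, which is not a function with range e; hence [[Lee clever] often] is the functor — type <s,e>.
At [[Lee clever] often] (required: <s,e>): often is <e,t>, which is not a function with range <s,e>; hence [Lee clever] is the functor — type <<e,t>,<s,e>>.
At [Lee clever] (required: <<e,t>,<s,e>>): Lee is e, which is not a function with range <<e,t>,<s,e>>; hence clever is the functor — type <e,<<e,t>,<s,e>>>.

<e,<<e,t>,<s,e>>>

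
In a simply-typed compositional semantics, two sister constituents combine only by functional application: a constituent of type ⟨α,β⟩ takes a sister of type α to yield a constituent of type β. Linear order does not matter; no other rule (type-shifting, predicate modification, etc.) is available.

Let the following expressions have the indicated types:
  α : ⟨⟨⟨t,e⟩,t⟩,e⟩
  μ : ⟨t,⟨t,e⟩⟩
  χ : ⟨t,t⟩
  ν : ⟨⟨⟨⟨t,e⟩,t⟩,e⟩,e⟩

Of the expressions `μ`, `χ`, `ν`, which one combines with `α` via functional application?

μ : ⟨t,⟨t,e⟩⟩ — does not combine with α.
χ : ⟨t,t⟩ — does not combine with α.
ν — combines: ν : ⟨⟨⟨⟨t,e⟩,t⟩,e⟩,e⟩ takes α : ⟨⟨⟨t,e⟩,t⟩,e⟩ as argument, giving e.

ν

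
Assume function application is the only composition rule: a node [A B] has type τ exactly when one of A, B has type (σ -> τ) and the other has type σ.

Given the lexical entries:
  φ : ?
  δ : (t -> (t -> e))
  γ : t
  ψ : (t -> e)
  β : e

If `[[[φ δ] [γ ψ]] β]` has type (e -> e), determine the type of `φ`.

((t -> (t -> e)) -> (e -> (e -> (e -> e))))

[[[φ δ] [γ ψ]] β] must have type (e -> e). The sister β has type e; that is not a function onto (e -> e), so [[φ δ] [γ ψ]] must be the functor, of type (e -> (e -> e)).
[[φ δ] [γ ψ]] must have type (e -> (e -> e)). The sister [γ ψ] has type e; that is not a function onto (e -> (e -> e)), so [φ δ] must be the functor, of type (e -> (e -> (e -> e))).
[φ δ] must have type (e -> (e -> (e -> e))). The sister δ has type (t -> (t -> e)); that is not a function onto (e -> (e -> (e -> e))), so φ must be the functor, of type ((t -> (t -> e)) -> (e -> (e -> (e -> e)))).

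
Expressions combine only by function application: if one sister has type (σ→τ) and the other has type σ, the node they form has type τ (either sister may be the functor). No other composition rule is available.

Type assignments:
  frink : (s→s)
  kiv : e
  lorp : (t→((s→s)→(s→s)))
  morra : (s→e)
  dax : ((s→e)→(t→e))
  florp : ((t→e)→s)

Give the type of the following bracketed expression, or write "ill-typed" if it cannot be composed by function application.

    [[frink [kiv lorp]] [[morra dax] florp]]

ill-typed

[kiv lorp]: e and (t→((s→s)→(s→s))) cannot combine by function application — type clash.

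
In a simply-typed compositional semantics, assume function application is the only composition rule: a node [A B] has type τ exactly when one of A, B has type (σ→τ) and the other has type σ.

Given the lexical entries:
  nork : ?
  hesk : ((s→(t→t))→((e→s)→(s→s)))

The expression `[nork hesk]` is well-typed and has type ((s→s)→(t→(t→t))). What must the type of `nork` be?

[nork hesk] must have type ((s→s)→(t→(t→t))). The sister hesk has type ((s→(t→t))→((e→s)→(s→s))); that is not a function onto ((s→s)→(t→(t→t))), so nork must be the functor, of type (((s→(t→t))→((e→s)→(s→s)))→((s→s)→(t→(t→t)))).

(((s→(t→t))→((e→s)→(s→s)))→((s→s)→(t→(t→t))))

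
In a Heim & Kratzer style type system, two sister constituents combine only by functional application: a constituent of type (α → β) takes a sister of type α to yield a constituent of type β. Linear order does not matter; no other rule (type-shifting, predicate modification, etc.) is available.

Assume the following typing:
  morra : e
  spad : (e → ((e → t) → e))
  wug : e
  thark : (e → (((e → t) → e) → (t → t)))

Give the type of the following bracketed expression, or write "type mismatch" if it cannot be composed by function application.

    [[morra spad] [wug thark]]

[morra spad]: functor spad : (e → ((e → t) → e)), argument morra : e; result ((e → t) → e).
[wug thark]: functor thark : (e → (((e → t) → e) → (t → t))), argument wug : e; result (((e → t) → e) → (t → t)).
[[morra spad] [wug thark]]: functor [wug thark] : (((e → t) → e) → (t → t)), argument [morra spad] : ((e → t) → e); result (t → t).

(t → t)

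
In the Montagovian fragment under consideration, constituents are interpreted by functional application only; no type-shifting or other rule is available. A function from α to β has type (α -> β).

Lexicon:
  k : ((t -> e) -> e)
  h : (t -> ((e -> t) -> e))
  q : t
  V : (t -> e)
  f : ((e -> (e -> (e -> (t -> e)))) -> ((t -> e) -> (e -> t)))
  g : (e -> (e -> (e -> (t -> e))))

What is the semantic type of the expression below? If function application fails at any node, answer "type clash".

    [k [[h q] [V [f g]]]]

type clash

[h q]: functor h : (t -> ((e -> t) -> e)), argument q : t; result ((e -> t) -> e).
[f g]: functor f : ((e -> (e -> (e -> (t -> e)))) -> ((t -> e) -> (e -> t))), argument g : (e -> (e -> (e -> (t -> e)))); result ((t -> e) -> (e -> t)).
[V [f g]]: functor [f g] : ((t -> e) -> (e -> t)), argument V : (t -> e); result (e -> t).
[[h q] [V [f g]]]: functor [h q] : ((e -> t) -> e), argument [V [f g]] : (e -> t); result e.
[k [[h q] [V [f g]]]]: ((t -> e) -> e) and e cannot combine by function application — type clash.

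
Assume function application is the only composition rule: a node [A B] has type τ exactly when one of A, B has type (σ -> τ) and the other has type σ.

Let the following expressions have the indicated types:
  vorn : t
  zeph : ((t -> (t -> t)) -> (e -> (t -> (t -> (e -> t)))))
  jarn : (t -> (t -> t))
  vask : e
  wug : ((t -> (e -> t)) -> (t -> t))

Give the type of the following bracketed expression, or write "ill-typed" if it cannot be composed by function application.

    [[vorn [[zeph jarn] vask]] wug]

[zeph jarn]: zeph is ((t -> (t -> t)) -> (e -> (t -> (t -> (e -> t))))), jarn is (t -> (t -> t)); result (e -> (t -> (t -> (e -> t)))).
[[zeph jarn] vask]: [zeph jarn] is (e -> (t -> (t -> (e -> t)))), vask is e; result (t -> (t -> (e -> t))).
[vorn [[zeph jarn] vask]]: [[zeph jarn] vask] is (t -> (t -> (e -> t))), vorn is t; result (t -> (e -> t)).
[[vorn [[zeph jarn] vask]] wug]: wug is ((t -> (e -> t)) -> (t -> t)), [vorn [[zeph jarn] vask]] is (t -> (e -> t)); result (t -> t).

(t -> t)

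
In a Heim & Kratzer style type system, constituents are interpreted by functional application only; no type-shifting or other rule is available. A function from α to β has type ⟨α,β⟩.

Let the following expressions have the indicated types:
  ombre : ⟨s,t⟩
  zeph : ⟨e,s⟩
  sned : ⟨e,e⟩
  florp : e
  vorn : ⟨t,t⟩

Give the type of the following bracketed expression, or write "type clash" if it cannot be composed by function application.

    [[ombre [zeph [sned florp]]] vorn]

t

At [sned florp], sned : ⟨e,e⟩ takes florp : e, giving e.
At [zeph [sned florp]], zeph : ⟨e,s⟩ takes [sned florp] : e, giving s.
At [ombre [zeph [sned florp]]], ombre : ⟨s,t⟩ takes [zeph [sned florp]] : s, giving t.
At [[ombre [zeph [sned florp]]] vorn], vorn : ⟨t,t⟩ takes [ombre [zeph [sned florp]]] : t, giving t.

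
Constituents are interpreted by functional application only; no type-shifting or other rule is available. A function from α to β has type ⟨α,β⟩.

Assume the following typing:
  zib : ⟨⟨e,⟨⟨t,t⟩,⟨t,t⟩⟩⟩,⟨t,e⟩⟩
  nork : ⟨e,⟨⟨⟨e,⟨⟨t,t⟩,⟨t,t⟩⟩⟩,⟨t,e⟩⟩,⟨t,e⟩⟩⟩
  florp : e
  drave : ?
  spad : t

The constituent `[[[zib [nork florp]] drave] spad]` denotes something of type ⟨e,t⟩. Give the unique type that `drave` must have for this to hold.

[[[zib [nork florp]] drave] spad] must have type ⟨e,t⟩. The sister spad has type t; that is not a function onto ⟨e,t⟩, so [[zib [nork florp]] drave] must be the functor, of type ⟨t,⟨e,t⟩⟩.
[[zib [nork florp]] drave] must have type ⟨t,⟨e,t⟩⟩. The sister [zib [nork florp]] has type ⟨t,e⟩; that is not a function onto ⟨t,⟨e,t⟩⟩, so drave must be the functor, of type ⟨⟨t,e⟩,⟨t,⟨e,t⟩⟩⟩.

⟨⟨t,e⟩,⟨t,⟨e,t⟩⟩⟩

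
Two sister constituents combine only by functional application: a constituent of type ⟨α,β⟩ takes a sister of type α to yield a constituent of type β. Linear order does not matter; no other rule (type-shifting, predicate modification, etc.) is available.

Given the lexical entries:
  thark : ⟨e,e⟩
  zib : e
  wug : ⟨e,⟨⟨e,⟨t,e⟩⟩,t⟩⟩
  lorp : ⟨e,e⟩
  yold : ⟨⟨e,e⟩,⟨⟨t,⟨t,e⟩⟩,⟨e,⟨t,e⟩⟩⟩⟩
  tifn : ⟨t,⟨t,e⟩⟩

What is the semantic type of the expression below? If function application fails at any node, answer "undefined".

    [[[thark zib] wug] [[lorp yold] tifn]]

[thark zib] — thark of type ⟨e,e⟩ combines with zib of type e: type e.
[[thark zib] wug] — wug of type ⟨e,⟨⟨e,⟨t,e⟩⟩,t⟩⟩ combines with [thark zib] of type e: type ⟨⟨e,⟨t,e⟩⟩,t⟩.
[lorp yold] — yold of type ⟨⟨e,e⟩,⟨⟨t,⟨t,e⟩⟩,⟨e,⟨t,e⟩⟩⟩⟩ combines with lorp of type ⟨e,e⟩: type ⟨⟨t,⟨t,e⟩⟩,⟨e,⟨t,e⟩⟩⟩.
[[lorp yold] tifn] — [lorp yold] of type ⟨⟨t,⟨t,e⟩⟩,⟨e,⟨t,e⟩⟩⟩ combines with tifn of type ⟨t,⟨t,e⟩⟩: type ⟨e,⟨t,e⟩⟩.
[[[thark zib] wug] [[lorp yold] tifn]] — [[thark zib] wug] of type ⟨⟨e,⟨t,e⟩⟩,t⟩ combines with [[lorp yold] tifn] of type ⟨e,⟨t,e⟩⟩: type t.

t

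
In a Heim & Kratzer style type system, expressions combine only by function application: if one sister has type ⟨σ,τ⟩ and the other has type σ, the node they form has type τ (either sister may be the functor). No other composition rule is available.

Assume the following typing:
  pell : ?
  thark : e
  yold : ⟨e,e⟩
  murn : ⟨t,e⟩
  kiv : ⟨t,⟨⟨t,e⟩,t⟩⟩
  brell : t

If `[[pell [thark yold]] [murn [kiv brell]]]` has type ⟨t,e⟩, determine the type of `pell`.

⟨e,⟨t,⟨t,e⟩⟩⟩

At [[pell [thark yold]] [murn [kiv brell]]] (required: ⟨t,e⟩): [murn [kiv brell]] is t, which is not a function with range ⟨t,e⟩; hence [pell [thark yold]] is the functor — type ⟨t,⟨t,e⟩⟩.
At [pell [thark yold]] (required: ⟨t,⟨t,e⟩⟩): [thark yold] is e, which is not a function with range ⟨t,⟨t,e⟩⟩; hence pell is the functor — type ⟨e,⟨t,⟨t,e⟩⟩⟩.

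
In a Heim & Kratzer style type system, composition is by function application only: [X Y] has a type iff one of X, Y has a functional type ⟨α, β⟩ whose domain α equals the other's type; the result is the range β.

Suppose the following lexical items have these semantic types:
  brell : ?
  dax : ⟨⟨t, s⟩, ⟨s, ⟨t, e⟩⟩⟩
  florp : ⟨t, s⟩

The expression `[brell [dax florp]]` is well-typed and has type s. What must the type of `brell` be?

[brell [dax florp]] is required to be s. [dax florp] : ⟨s, ⟨t, e⟩⟩ cannot yield s as functor, so brell : ⟨⟨s, ⟨t, e⟩⟩, s⟩.

⟨⟨s, ⟨t, e⟩⟩, s⟩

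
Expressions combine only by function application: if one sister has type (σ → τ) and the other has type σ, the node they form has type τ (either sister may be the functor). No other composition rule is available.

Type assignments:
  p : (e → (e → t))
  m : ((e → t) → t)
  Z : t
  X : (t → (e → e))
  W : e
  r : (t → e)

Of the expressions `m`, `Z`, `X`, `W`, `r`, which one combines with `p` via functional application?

W

m : ((e → t) → t) — p needs e; m needs (e → t); neither fits.
Z : t — p needs e; Z needs nothing (atomic); neither fits.
X : (t → (e → e)) — p needs e; X needs t; neither fits.
W — combines: p : (e → (e → t)) takes W : e as argument, giving (e → t).
r : (t → e) — p needs e; r needs t; neither fits.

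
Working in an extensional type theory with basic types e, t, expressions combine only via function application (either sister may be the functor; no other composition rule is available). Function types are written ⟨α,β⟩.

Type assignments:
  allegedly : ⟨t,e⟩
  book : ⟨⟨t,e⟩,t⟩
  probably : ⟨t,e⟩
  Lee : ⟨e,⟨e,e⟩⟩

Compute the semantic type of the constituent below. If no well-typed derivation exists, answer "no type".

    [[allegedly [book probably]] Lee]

[book probably]: book is ⟨⟨t,e⟩,t⟩, probably is ⟨t,e⟩; result t.
[allegedly [book probably]]: allegedly is ⟨t,e⟩, [book probably] is t; result e.
[[allegedly [book probably]] Lee]: Lee is ⟨e,⟨e,e⟩⟩, [allegedly [book probably]] is e; result ⟨e,e⟩.

⟨e,e⟩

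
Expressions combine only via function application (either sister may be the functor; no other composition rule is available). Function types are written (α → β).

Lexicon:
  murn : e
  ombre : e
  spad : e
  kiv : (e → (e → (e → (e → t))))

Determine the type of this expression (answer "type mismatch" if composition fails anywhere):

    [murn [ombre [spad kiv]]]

At [spad kiv], kiv : (e → (e → (e → (e → t)))) takes spad : e, giving (e → (e → (e → t))).
At [ombre [spad kiv]], [spad kiv] : (e → (e → (e → t))) takes ombre : e, giving (e → (e → t)).
At [murn [ombre [spad kiv]]], [ombre [spad kiv]] : (e → (e → t)) takes murn : e, giving (e → t).

(e → t)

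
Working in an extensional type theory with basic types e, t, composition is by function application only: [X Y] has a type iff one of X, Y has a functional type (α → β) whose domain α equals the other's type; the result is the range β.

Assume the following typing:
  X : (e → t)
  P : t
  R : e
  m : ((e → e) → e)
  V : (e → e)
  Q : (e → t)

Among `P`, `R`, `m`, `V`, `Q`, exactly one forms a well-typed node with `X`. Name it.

R

P : t — no; X wants e, and P wants nothing (atomic).
R — combines: X : (e → t) takes R : e as argument, giving t.
m : ((e → e) → e) — no; X wants e, and m wants (e → e).
V : (e → e) — no; X wants e, and V wants e.
Q : (e → t) — no; X wants e, and Q wants e.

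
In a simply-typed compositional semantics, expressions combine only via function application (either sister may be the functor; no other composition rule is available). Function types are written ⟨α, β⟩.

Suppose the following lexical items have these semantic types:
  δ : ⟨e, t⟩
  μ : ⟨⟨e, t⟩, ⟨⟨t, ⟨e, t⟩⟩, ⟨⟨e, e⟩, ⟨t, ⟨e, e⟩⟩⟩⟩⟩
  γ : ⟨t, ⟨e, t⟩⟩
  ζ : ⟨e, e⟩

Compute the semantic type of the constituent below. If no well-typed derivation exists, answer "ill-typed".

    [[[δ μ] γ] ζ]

⟨t, ⟨e, e⟩⟩

[δ μ] — μ of type ⟨⟨e, t⟩, ⟨⟨t, ⟨e, t⟩⟩, ⟨⟨e, e⟩, ⟨t, ⟨e, e⟩⟩⟩⟩⟩ combines with δ of type ⟨e, t⟩: type ⟨⟨t, ⟨e, t⟩⟩, ⟨⟨e, e⟩, ⟨t, ⟨e, e⟩⟩⟩⟩.
[[δ μ] γ] — [δ μ] of type ⟨⟨t, ⟨e, t⟩⟩, ⟨⟨e, e⟩, ⟨t, ⟨e, e⟩⟩⟩⟩ combines with γ of type ⟨t, ⟨e, t⟩⟩: type ⟨⟨e, e⟩, ⟨t, ⟨e, e⟩⟩⟩.
[[[δ μ] γ] ζ] — [[δ μ] γ] of type ⟨⟨e, e⟩, ⟨t, ⟨e, e⟩⟩⟩ combines with ζ of type ⟨e, e⟩: type ⟨t, ⟨e, e⟩⟩.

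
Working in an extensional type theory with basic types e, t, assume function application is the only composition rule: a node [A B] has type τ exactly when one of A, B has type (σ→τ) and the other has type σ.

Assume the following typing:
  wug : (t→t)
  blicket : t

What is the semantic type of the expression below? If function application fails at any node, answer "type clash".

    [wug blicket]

t

[wug blicket]: wug is (t→t), blicket is t; result t.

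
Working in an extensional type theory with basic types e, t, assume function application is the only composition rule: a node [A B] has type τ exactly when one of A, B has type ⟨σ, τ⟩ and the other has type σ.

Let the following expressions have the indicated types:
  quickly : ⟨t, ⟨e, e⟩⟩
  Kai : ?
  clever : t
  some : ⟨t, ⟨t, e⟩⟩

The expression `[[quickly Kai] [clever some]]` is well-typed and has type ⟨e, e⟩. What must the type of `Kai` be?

⟨⟨t, ⟨e, e⟩⟩, ⟨⟨t, e⟩, ⟨e, e⟩⟩⟩

For [[quickly Kai] [clever some]] to have type ⟨e, e⟩ with [clever some] of type ⟨t, e⟩, [quickly Kai] must be the function: [quickly Kai] : ⟨⟨t, e⟩, ⟨e, e⟩⟩.
For [quickly Kai] to have type ⟨⟨t, e⟩, ⟨e, e⟩⟩ with quickly of type ⟨t, ⟨e, e⟩⟩, Kai must be the function: Kai : ⟨⟨t, ⟨e, e⟩⟩, ⟨⟨t, e⟩, ⟨e, e⟩⟩⟩.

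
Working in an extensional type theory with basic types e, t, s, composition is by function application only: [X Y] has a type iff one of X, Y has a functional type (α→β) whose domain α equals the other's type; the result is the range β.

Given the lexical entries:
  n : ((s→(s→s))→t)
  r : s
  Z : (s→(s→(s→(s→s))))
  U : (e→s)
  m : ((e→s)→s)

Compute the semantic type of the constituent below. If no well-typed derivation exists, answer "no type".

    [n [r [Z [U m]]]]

[U m]: m is ((e→s)→s), U is (e→s); result s.
[Z [U m]]: Z is (s→(s→(s→(s→s)))), [U m] is s; result (s→(s→(s→s))).
[r [Z [U m]]]: [Z [U m]] is (s→(s→(s→s))), r is s; result (s→(s→s)).
[n [r [Z [U m]]]]: n is ((s→(s→s))→t), [r [Z [U m]]] is (s→(s→s)); result t.

t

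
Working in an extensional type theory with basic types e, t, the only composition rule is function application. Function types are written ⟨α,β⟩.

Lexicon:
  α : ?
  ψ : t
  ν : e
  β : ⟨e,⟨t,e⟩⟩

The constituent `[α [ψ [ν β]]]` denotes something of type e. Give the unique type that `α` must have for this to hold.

⟨e,e⟩

For [α [ψ [ν β]]] to have type e with [ψ [ν β]] of type e, α must be the function: α : ⟨e,e⟩.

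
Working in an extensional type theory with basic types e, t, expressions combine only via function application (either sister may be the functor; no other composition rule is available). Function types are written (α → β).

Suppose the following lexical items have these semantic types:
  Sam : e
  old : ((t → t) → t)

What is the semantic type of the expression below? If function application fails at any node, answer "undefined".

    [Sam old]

undefined

[Sam old]: e with ((t → t) → t) — neither is a function whose domain matches the other; composition fails here.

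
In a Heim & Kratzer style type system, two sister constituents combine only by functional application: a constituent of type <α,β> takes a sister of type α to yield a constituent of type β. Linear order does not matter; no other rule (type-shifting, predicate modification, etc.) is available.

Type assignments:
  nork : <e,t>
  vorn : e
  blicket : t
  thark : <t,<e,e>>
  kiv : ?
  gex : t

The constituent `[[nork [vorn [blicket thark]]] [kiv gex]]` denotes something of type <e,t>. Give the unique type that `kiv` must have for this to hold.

[[nork [vorn [blicket thark]]] [kiv gex]] is required to be <e,t>. [nork [vorn [blicket thark]]] : t cannot yield <e,t> as functor, so [kiv gex] : <t,<e,t>>.
[kiv gex] is required to be <t,<e,t>>. gex : t cannot yield <t,<e,t>> as functor, so kiv : <t,<t,<e,t>>>.

<t,<t,<e,t>>>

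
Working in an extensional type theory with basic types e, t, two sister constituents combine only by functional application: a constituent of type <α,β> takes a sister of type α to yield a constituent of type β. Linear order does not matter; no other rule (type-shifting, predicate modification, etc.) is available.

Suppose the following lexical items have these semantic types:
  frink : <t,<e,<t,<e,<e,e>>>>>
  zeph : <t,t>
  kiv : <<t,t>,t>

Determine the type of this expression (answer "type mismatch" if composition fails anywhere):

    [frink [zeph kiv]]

At [zeph kiv], kiv : <<t,t>,t> takes zeph : <t,t>, giving t.
At [frink [zeph kiv]], frink : <t,<e,<t,<e,<e,e>>>>> takes [zeph kiv] : t, giving <e,<t,<e,<e,e>>>>.

<e,<t,<e,<e,e>>>>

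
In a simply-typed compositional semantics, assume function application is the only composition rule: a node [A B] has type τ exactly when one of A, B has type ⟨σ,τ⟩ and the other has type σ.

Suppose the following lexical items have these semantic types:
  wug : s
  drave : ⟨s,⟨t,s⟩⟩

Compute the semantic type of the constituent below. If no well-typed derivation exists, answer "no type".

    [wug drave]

[wug drave]: drave is ⟨s,⟨t,s⟩⟩, wug is s; result ⟨t,s⟩.

⟨t,s⟩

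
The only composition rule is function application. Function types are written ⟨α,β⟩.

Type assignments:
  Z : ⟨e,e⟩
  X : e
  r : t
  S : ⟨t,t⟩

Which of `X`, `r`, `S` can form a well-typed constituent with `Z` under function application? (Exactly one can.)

X

X — combines: Z : ⟨e,e⟩ takes X : e as argument, giving e.
r : t — neither side's domain matches the other.
S : ⟨t,t⟩ — neither side's domain matches the other.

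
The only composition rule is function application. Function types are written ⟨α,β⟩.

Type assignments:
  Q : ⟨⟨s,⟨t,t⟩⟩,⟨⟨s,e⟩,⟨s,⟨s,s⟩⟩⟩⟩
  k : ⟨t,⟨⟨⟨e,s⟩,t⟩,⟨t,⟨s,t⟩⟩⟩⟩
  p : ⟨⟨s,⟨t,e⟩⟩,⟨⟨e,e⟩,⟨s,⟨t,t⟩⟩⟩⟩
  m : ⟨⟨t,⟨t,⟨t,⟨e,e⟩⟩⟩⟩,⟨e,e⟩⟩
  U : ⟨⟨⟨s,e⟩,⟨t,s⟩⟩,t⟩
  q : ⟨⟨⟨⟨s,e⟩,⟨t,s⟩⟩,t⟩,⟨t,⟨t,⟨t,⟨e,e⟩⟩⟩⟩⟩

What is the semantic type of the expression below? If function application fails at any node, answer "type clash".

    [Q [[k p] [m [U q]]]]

[k p]: ⟨t,⟨⟨⟨e,s⟩,t⟩,⟨t,⟨s,t⟩⟩⟩⟩ with ⟨⟨s,⟨t,e⟩⟩,⟨⟨e,e⟩,⟨s,⟨t,t⟩⟩⟩⟩ — neither is a function whose domain matches the other; composition fails here.

type clash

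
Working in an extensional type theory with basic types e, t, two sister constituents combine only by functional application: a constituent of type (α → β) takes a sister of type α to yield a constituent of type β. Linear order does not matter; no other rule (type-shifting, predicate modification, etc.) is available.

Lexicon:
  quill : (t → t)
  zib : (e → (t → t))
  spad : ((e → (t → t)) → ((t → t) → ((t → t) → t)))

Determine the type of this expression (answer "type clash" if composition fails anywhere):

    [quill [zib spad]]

((t → t) → t)

[zib spad]: spad is ((e → (t → t)) → ((t → t) → ((t → t) → t))), zib is (e → (t → t)); result ((t → t) → ((t → t) → t)).
[quill [zib spad]]: [zib spad] is ((t → t) → ((t → t) → t)), quill is (t → t); result ((t → t) → t).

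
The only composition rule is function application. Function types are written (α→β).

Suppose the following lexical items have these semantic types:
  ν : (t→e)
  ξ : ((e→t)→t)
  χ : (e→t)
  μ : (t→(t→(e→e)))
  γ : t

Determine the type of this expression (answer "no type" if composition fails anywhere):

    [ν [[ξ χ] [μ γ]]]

[ξ χ]: functor ξ : ((e→t)→t), argument χ : (e→t); result t.
[μ γ]: functor μ : (t→(t→(e→e))), argument γ : t; result (t→(e→e)).
[[ξ χ] [μ γ]]: functor [μ γ] : (t→(e→e)), argument [ξ χ] : t; result (e→e).
At [ν [[ξ χ] [μ γ]]]: neither (t→e) nor (e→e) can take the other as argument; the node is ill-typed.

no type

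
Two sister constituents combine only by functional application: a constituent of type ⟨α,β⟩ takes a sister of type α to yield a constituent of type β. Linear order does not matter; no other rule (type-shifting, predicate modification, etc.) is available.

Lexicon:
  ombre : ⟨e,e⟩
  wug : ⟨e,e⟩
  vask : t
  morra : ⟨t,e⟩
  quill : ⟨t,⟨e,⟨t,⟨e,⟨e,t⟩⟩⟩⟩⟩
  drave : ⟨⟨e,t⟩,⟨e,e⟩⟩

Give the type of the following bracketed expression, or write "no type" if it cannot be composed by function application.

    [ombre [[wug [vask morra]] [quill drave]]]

[vask morra]: ⟨t,e⟩ applied to t yields e.
[wug [vask morra]]: ⟨e,e⟩ applied to e yields e.
At [quill drave]: neither ⟨t,⟨e,⟨t,⟨e,⟨e,t⟩⟩⟩⟩⟩ nor ⟨⟨e,t⟩,⟨e,e⟩⟩ can take the other as argument; the node is ill-typed.

no type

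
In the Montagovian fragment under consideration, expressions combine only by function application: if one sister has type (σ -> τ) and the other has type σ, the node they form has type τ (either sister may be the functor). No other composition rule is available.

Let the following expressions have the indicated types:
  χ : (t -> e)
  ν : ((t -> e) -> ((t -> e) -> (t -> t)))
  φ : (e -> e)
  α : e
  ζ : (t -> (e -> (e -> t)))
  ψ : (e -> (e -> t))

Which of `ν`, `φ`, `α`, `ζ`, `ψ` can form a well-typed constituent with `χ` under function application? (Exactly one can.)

ν

ν — combines: ν : ((t -> e) -> ((t -> e) -> (t -> t))) takes χ : (t -> e) as argument, giving ((t -> e) -> (t -> t)).
φ : (e -> e) — no; χ wants t, and φ wants e.
α : e — no; χ wants t, and α wants nothing (atomic).
ζ : (t -> (e -> (e -> t))) — no; χ wants t, and ζ wants t.
ψ : (e -> (e -> t)) — no; χ wants t, and ψ wants e.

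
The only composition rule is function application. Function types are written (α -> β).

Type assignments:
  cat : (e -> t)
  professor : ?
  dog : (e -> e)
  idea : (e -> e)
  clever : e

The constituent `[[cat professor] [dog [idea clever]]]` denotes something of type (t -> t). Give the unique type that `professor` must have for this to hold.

[[cat professor] [dog [idea clever]]] must have type (t -> t). The sister [dog [idea clever]] has type e; that is not a function onto (t -> t), so [cat professor] must be the functor, of type (e -> (t -> t)).
[cat professor] must have type (e -> (t -> t)). The sister cat has type (e -> t); that is not a function onto (e -> (t -> t)), so professor must be the functor, of type ((e -> t) -> (e -> (t -> t))).

((e -> t) -> (e -> (t -> t)))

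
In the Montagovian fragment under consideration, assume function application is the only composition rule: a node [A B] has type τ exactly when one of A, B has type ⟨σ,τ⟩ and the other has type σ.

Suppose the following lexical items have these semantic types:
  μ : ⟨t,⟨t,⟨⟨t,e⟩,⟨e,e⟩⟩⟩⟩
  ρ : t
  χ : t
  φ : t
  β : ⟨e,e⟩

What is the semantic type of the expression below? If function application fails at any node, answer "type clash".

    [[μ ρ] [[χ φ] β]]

type clash

At [μ ρ], μ : ⟨t,⟨t,⟨⟨t,e⟩,⟨e,e⟩⟩⟩⟩ takes ρ : t, giving ⟨t,⟨⟨t,e⟩,⟨e,e⟩⟩⟩.
At [χ φ]: neither t nor t can take the other as argument; the node is ill-typed.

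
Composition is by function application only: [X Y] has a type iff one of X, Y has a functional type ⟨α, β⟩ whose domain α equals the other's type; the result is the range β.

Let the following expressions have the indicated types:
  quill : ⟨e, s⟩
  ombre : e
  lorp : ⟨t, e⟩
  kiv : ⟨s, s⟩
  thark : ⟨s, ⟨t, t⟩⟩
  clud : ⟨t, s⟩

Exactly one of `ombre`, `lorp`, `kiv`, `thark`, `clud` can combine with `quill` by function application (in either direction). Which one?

ombre

ombre — combines: quill : ⟨e, s⟩ takes ombre : e as argument, giving s.
lorp : ⟨t, e⟩ — quill needs e; lorp needs t; neither fits.
kiv : ⟨s, s⟩ — quill needs e; kiv needs s; neither fits.
thark : ⟨s, ⟨t, t⟩⟩ — quill needs e; thark needs s; neither fits.
clud : ⟨t, s⟩ — quill needs e; clud needs t; neither fits.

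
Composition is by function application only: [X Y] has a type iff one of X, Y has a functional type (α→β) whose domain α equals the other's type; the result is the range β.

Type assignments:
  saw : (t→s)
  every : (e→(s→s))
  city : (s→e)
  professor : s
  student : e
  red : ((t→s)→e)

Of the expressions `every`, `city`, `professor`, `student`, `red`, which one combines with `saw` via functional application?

every : (e→(s→s)) — neither side's domain matches the other.
city : (s→e) — neither side's domain matches the other.
professor : s — neither side's domain matches the other.
student : e — neither side's domain matches the other.
red — combines: red : ((t→s)→e) takes saw : (t→s) as argument, giving e.

red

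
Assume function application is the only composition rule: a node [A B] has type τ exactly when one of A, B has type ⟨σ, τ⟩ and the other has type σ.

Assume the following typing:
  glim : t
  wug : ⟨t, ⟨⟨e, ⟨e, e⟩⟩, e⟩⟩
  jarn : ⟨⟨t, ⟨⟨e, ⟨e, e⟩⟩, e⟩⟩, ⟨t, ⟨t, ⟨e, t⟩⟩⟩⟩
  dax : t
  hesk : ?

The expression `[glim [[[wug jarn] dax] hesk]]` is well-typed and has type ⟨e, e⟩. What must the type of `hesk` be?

⟨⟨t, ⟨e, t⟩⟩, ⟨t, ⟨e, e⟩⟩⟩

For [glim [[[wug jarn] dax] hesk]] to have type ⟨e, e⟩ with glim of type t, [[[wug jarn] dax] hesk] must be the function: [[[wug jarn] dax] hesk] : ⟨t, ⟨e, e⟩⟩.
For [[[wug jarn] dax] hesk] to have type ⟨t, ⟨e, e⟩⟩ with [[wug jarn] dax] of type ⟨t, ⟨e, t⟩⟩, hesk must be the function: hesk : ⟨⟨t, ⟨e, t⟩⟩, ⟨t, ⟨e, e⟩⟩⟩.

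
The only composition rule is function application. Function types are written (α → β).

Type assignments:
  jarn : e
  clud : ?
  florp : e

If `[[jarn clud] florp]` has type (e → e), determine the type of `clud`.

At [[jarn clud] florp] (required: (e → e)): florp is e, which is not a function with range (e → e); hence [jarn clud] is the functor — type (e → (e → e)).
At [jarn clud] (required: (e → (e → e))): jarn is e, which is not a function with range (e → (e → e)); hence clud is the functor — type (e → (e → (e → e))).

(e → (e → (e → e)))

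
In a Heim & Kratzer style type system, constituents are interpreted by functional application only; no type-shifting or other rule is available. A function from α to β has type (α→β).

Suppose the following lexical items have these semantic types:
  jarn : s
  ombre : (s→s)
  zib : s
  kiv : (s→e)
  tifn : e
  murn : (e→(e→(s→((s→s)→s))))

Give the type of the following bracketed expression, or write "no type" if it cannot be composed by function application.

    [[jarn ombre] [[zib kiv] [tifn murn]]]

((s→s)→s)

[jarn ombre]: (s→s) applied to s yields s.
[zib kiv]: (s→e) applied to s yields e.
[tifn murn]: (e→(e→(s→((s→s)→s)))) applied to e yields (e→(s→((s→s)→s))).
[[zib kiv] [tifn murn]]: (e→(s→((s→s)→s))) applied to e yields (s→((s→s)→s)).
[[jarn ombre] [[zib kiv] [tifn murn]]]: (s→((s→s)→s)) applied to s yields ((s→s)→s).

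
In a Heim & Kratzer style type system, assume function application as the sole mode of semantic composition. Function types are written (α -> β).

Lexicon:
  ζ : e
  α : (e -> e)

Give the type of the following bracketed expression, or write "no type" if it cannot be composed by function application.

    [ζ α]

e

At [ζ α], α : (e -> e) takes ζ : e, giving e.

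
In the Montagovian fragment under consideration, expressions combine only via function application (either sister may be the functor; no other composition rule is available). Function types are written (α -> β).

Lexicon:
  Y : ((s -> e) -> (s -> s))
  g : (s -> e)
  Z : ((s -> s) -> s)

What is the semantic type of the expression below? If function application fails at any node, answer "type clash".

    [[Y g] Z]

[Y g] — Y of type ((s -> e) -> (s -> s)) combines with g of type (s -> e): type (s -> s).
[[Y g] Z] — Z of type ((s -> s) -> s) combines with [Y g] of type (s -> s): type s.

s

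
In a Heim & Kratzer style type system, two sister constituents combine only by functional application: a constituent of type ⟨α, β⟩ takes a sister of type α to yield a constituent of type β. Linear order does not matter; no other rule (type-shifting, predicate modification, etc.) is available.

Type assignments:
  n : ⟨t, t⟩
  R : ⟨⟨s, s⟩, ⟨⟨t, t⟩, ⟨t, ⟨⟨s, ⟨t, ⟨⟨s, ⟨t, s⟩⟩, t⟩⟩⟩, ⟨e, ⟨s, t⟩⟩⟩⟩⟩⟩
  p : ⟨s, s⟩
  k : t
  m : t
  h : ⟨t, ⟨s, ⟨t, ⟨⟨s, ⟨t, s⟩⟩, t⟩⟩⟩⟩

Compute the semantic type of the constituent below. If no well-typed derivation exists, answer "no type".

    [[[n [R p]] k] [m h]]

⟨e, ⟨s, t⟩⟩

[R p] — R of type ⟨⟨s, s⟩, ⟨⟨t, t⟩, ⟨t, ⟨⟨s, ⟨t, ⟨⟨s, ⟨t, s⟩⟩, t⟩⟩⟩, ⟨e, ⟨s, t⟩⟩⟩⟩⟩⟩ combines with p of type ⟨s, s⟩: type ⟨⟨t, t⟩, ⟨t, ⟨⟨s, ⟨t, ⟨⟨s, ⟨t, s⟩⟩, t⟩⟩⟩, ⟨e, ⟨s, t⟩⟩⟩⟩⟩.
[n [R p]] — [R p] of type ⟨⟨t, t⟩, ⟨t, ⟨⟨s, ⟨t, ⟨⟨s, ⟨t, s⟩⟩, t⟩⟩⟩, ⟨e, ⟨s, t⟩⟩⟩⟩⟩ combines with n of type ⟨t, t⟩: type ⟨t, ⟨⟨s, ⟨t, ⟨⟨s, ⟨t, s⟩⟩, t⟩⟩⟩, ⟨e, ⟨s, t⟩⟩⟩⟩.
[[n [R p]] k] — [n [R p]] of type ⟨t, ⟨⟨s, ⟨t, ⟨⟨s, ⟨t, s⟩⟩, t⟩⟩⟩, ⟨e, ⟨s, t⟩⟩⟩⟩ combines with k of type t: type ⟨⟨s, ⟨t, ⟨⟨s, ⟨t, s⟩⟩, t⟩⟩⟩, ⟨e, ⟨s, t⟩⟩⟩.
[m h] — h of type ⟨t, ⟨s, ⟨t, ⟨⟨s, ⟨t, s⟩⟩, t⟩⟩⟩⟩ combines with m of type t: type ⟨s, ⟨t, ⟨⟨s, ⟨t, s⟩⟩, t⟩⟩⟩.
[[[n [R p]] k] [m h]] — [[n [R p]] k] of type ⟨⟨s, ⟨t, ⟨⟨s, ⟨t, s⟩⟩, t⟩⟩⟩, ⟨e, ⟨s, t⟩⟩⟩ combines with [m h] of type ⟨s, ⟨t, ⟨⟨s, ⟨t, s⟩⟩, t⟩⟩⟩: type ⟨e, ⟨s, t⟩⟩.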